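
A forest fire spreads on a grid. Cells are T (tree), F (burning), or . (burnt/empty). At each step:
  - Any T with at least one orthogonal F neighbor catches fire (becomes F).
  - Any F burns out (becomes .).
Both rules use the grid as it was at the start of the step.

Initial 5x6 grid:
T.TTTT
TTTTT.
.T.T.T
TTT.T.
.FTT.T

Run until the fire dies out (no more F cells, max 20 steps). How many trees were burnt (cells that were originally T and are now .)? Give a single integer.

Step 1: +2 fires, +1 burnt (F count now 2)
Step 2: +4 fires, +2 burnt (F count now 4)
Step 3: +1 fires, +4 burnt (F count now 1)
Step 4: +2 fires, +1 burnt (F count now 2)
Step 5: +3 fires, +2 burnt (F count now 3)
Step 6: +3 fires, +3 burnt (F count now 3)
Step 7: +1 fires, +3 burnt (F count now 1)
Step 8: +1 fires, +1 burnt (F count now 1)
Step 9: +0 fires, +1 burnt (F count now 0)
Fire out after step 9
Initially T: 20, now '.': 27
Total burnt (originally-T cells now '.'): 17

Answer: 17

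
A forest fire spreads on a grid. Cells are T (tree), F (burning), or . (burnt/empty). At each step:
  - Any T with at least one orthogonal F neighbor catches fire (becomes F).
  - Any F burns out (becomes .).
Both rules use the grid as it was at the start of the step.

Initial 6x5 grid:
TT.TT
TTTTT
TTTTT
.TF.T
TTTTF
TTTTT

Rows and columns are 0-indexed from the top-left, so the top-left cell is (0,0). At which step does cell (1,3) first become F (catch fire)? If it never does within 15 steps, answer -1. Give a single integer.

Step 1: cell (1,3)='T' (+6 fires, +2 burnt)
Step 2: cell (1,3)='T' (+7 fires, +6 burnt)
Step 3: cell (1,3)='F' (+6 fires, +7 burnt)
  -> target ignites at step 3
Step 4: cell (1,3)='.' (+5 fires, +6 burnt)
Step 5: cell (1,3)='.' (+1 fires, +5 burnt)
Step 6: cell (1,3)='.' (+0 fires, +1 burnt)
  fire out at step 6

3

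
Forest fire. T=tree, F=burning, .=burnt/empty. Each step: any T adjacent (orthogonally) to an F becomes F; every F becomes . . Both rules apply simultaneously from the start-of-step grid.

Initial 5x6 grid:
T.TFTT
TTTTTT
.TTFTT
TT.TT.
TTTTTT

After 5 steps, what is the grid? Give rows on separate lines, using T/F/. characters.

Step 1: 6 trees catch fire, 2 burn out
  T.F.FT
  TTTFTT
  .TF.FT
  TT.FT.
  TTTTTT
Step 2: 7 trees catch fire, 6 burn out
  T....F
  TTF.FT
  .F...F
  TT..F.
  TTTFTT
Step 3: 5 trees catch fire, 7 burn out
  T.....
  TF...F
  ......
  TF....
  TTF.FT
Step 4: 4 trees catch fire, 5 burn out
  T.....
  F.....
  ......
  F.....
  TF...F
Step 5: 2 trees catch fire, 4 burn out
  F.....
  ......
  ......
  ......
  F.....

F.....
......
......
......
F.....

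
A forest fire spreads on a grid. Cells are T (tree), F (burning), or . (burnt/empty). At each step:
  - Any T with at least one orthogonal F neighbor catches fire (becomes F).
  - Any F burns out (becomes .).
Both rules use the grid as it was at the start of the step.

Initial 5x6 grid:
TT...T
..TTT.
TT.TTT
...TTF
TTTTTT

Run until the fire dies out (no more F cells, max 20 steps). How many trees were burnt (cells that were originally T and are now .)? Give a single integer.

Step 1: +3 fires, +1 burnt (F count now 3)
Step 2: +3 fires, +3 burnt (F count now 3)
Step 3: +3 fires, +3 burnt (F count now 3)
Step 4: +2 fires, +3 burnt (F count now 2)
Step 5: +2 fires, +2 burnt (F count now 2)
Step 6: +1 fires, +2 burnt (F count now 1)
Step 7: +0 fires, +1 burnt (F count now 0)
Fire out after step 7
Initially T: 19, now '.': 25
Total burnt (originally-T cells now '.'): 14

Answer: 14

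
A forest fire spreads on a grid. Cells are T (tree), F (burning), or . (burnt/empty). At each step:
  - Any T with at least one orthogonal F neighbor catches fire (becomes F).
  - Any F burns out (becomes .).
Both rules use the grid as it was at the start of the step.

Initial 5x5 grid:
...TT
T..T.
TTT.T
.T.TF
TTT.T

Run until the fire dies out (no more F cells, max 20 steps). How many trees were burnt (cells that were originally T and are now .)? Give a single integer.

Step 1: +3 fires, +1 burnt (F count now 3)
Step 2: +0 fires, +3 burnt (F count now 0)
Fire out after step 2
Initially T: 14, now '.': 14
Total burnt (originally-T cells now '.'): 3

Answer: 3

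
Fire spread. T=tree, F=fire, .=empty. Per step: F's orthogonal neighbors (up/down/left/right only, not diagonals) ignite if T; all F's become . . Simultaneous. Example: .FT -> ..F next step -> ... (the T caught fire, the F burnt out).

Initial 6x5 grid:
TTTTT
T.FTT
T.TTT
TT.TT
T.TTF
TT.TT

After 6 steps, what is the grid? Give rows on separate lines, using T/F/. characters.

Step 1: 6 trees catch fire, 2 burn out
  TTFTT
  T..FT
  T.FTT
  TT.TF
  T.TF.
  TT.TF
Step 2: 8 trees catch fire, 6 burn out
  TF.FT
  T...F
  T..FF
  TT.F.
  T.F..
  TT.F.
Step 3: 2 trees catch fire, 8 burn out
  F...F
  T....
  T....
  TT...
  T....
  TT...
Step 4: 1 trees catch fire, 2 burn out
  .....
  F....
  T....
  TT...
  T....
  TT...
Step 5: 1 trees catch fire, 1 burn out
  .....
  .....
  F....
  TT...
  T....
  TT...
Step 6: 1 trees catch fire, 1 burn out
  .....
  .....
  .....
  FT...
  T....
  TT...

.....
.....
.....
FT...
T....
TT...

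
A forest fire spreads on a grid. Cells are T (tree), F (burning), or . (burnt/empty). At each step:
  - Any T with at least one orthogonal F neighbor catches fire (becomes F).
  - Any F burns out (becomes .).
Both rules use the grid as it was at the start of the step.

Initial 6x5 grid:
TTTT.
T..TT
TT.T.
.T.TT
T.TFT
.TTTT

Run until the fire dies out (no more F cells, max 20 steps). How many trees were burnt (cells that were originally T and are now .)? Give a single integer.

Step 1: +4 fires, +1 burnt (F count now 4)
Step 2: +4 fires, +4 burnt (F count now 4)
Step 3: +2 fires, +4 burnt (F count now 2)
Step 4: +2 fires, +2 burnt (F count now 2)
Step 5: +1 fires, +2 burnt (F count now 1)
Step 6: +1 fires, +1 burnt (F count now 1)
Step 7: +1 fires, +1 burnt (F count now 1)
Step 8: +1 fires, +1 burnt (F count now 1)
Step 9: +1 fires, +1 burnt (F count now 1)
Step 10: +1 fires, +1 burnt (F count now 1)
Step 11: +1 fires, +1 burnt (F count now 1)
Step 12: +0 fires, +1 burnt (F count now 0)
Fire out after step 12
Initially T: 20, now '.': 29
Total burnt (originally-T cells now '.'): 19

Answer: 19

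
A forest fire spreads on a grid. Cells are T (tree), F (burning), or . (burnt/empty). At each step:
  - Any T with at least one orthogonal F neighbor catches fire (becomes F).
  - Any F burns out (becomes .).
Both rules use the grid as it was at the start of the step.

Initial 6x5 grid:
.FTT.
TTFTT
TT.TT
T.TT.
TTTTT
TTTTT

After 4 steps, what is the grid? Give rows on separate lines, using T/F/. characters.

Step 1: 3 trees catch fire, 2 burn out
  ..FT.
  TF.FT
  TT.TT
  T.TT.
  TTTTT
  TTTTT
Step 2: 5 trees catch fire, 3 burn out
  ...F.
  F...F
  TF.FT
  T.TT.
  TTTTT
  TTTTT
Step 3: 3 trees catch fire, 5 burn out
  .....
  .....
  F...F
  T.TF.
  TTTTT
  TTTTT
Step 4: 3 trees catch fire, 3 burn out
  .....
  .....
  .....
  F.F..
  TTTFT
  TTTTT

.....
.....
.....
F.F..
TTTFT
TTTTT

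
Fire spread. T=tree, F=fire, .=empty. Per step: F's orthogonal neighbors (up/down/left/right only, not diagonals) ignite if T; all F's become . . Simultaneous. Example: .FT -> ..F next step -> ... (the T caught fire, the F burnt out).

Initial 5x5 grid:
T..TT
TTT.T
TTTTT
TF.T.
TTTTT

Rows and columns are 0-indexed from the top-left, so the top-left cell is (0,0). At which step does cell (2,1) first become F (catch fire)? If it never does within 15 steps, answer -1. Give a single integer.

Step 1: cell (2,1)='F' (+3 fires, +1 burnt)
  -> target ignites at step 1
Step 2: cell (2,1)='.' (+5 fires, +3 burnt)
Step 3: cell (2,1)='.' (+4 fires, +5 burnt)
Step 4: cell (2,1)='.' (+4 fires, +4 burnt)
Step 5: cell (2,1)='.' (+1 fires, +4 burnt)
Step 6: cell (2,1)='.' (+1 fires, +1 burnt)
Step 7: cell (2,1)='.' (+1 fires, +1 burnt)
Step 8: cell (2,1)='.' (+0 fires, +1 burnt)
  fire out at step 8

1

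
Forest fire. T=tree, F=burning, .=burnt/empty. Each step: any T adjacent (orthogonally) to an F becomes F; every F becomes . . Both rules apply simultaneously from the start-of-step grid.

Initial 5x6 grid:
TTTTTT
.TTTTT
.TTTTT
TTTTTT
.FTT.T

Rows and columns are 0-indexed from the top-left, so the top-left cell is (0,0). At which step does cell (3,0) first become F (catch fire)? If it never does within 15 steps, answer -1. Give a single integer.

Step 1: cell (3,0)='T' (+2 fires, +1 burnt)
Step 2: cell (3,0)='F' (+4 fires, +2 burnt)
  -> target ignites at step 2
Step 3: cell (3,0)='.' (+3 fires, +4 burnt)
Step 4: cell (3,0)='.' (+4 fires, +3 burnt)
Step 5: cell (3,0)='.' (+5 fires, +4 burnt)
Step 6: cell (3,0)='.' (+4 fires, +5 burnt)
Step 7: cell (3,0)='.' (+2 fires, +4 burnt)
Step 8: cell (3,0)='.' (+1 fires, +2 burnt)
Step 9: cell (3,0)='.' (+0 fires, +1 burnt)
  fire out at step 9

2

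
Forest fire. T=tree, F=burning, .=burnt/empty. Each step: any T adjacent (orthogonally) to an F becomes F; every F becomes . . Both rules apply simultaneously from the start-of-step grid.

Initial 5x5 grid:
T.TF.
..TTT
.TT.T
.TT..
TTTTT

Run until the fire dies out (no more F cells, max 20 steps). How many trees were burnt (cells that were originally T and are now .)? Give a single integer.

Answer: 14

Derivation:
Step 1: +2 fires, +1 burnt (F count now 2)
Step 2: +2 fires, +2 burnt (F count now 2)
Step 3: +2 fires, +2 burnt (F count now 2)
Step 4: +2 fires, +2 burnt (F count now 2)
Step 5: +2 fires, +2 burnt (F count now 2)
Step 6: +2 fires, +2 burnt (F count now 2)
Step 7: +2 fires, +2 burnt (F count now 2)
Step 8: +0 fires, +2 burnt (F count now 0)
Fire out after step 8
Initially T: 15, now '.': 24
Total burnt (originally-T cells now '.'): 14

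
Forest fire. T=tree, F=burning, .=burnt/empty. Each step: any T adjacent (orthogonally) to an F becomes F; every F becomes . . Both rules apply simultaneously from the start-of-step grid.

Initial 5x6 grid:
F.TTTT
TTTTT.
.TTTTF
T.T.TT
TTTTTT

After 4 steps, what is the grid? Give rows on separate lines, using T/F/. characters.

Step 1: 3 trees catch fire, 2 burn out
  ..TTTT
  FTTTT.
  .TTTF.
  T.T.TF
  TTTTTT
Step 2: 5 trees catch fire, 3 burn out
  ..TTTT
  .FTTF.
  .TTF..
  T.T.F.
  TTTTTF
Step 3: 6 trees catch fire, 5 burn out
  ..TTFT
  ..FF..
  .FF...
  T.T...
  TTTTF.
Step 4: 5 trees catch fire, 6 burn out
  ..FF.F
  ......
  ......
  T.F...
  TTTF..

..FF.F
......
......
T.F...
TTTF..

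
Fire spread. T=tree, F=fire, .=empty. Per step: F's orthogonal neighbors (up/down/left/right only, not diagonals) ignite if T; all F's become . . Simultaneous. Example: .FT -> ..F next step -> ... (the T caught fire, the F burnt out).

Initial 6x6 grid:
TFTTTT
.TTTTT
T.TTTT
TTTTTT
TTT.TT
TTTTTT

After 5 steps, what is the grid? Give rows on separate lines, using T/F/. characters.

Step 1: 3 trees catch fire, 1 burn out
  F.FTTT
  .FTTTT
  T.TTTT
  TTTTTT
  TTT.TT
  TTTTTT
Step 2: 2 trees catch fire, 3 burn out
  ...FTT
  ..FTTT
  T.TTTT
  TTTTTT
  TTT.TT
  TTTTTT
Step 3: 3 trees catch fire, 2 burn out
  ....FT
  ...FTT
  T.FTTT
  TTTTTT
  TTT.TT
  TTTTTT
Step 4: 4 trees catch fire, 3 burn out
  .....F
  ....FT
  T..FTT
  TTFTTT
  TTT.TT
  TTTTTT
Step 5: 5 trees catch fire, 4 burn out
  ......
  .....F
  T...FT
  TF.FTT
  TTF.TT
  TTTTTT

......
.....F
T...FT
TF.FTT
TTF.TT
TTTTTT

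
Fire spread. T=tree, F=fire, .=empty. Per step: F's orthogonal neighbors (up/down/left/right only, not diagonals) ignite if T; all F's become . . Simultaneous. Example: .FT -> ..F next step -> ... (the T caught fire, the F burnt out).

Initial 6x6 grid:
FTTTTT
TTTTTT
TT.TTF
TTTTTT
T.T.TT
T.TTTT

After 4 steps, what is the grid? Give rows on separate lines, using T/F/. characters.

Step 1: 5 trees catch fire, 2 burn out
  .FTTTT
  FTTTTF
  TT.TF.
  TTTTTF
  T.T.TT
  T.TTTT
Step 2: 8 trees catch fire, 5 burn out
  ..FTTF
  .FTTF.
  FT.F..
  TTTTF.
  T.T.TF
  T.TTTT
Step 3: 9 trees catch fire, 8 burn out
  ...FF.
  ..FF..
  .F....
  FTTF..
  T.T.F.
  T.TTTF
Step 4: 4 trees catch fire, 9 burn out
  ......
  ......
  ......
  .FF...
  F.T...
  T.TTF.

......
......
......
.FF...
F.T...
T.TTF.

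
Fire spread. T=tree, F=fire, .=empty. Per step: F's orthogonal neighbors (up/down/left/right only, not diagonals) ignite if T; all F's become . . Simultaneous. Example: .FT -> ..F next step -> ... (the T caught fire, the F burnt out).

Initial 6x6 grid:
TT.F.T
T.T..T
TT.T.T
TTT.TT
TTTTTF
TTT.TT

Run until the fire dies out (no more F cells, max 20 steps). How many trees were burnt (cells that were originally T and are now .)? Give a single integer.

Step 1: +3 fires, +2 burnt (F count now 3)
Step 2: +4 fires, +3 burnt (F count now 4)
Step 3: +2 fires, +4 burnt (F count now 2)
Step 4: +4 fires, +2 burnt (F count now 4)
Step 5: +3 fires, +4 burnt (F count now 3)
Step 6: +3 fires, +3 burnt (F count now 3)
Step 7: +1 fires, +3 burnt (F count now 1)
Step 8: +1 fires, +1 burnt (F count now 1)
Step 9: +1 fires, +1 burnt (F count now 1)
Step 10: +1 fires, +1 burnt (F count now 1)
Step 11: +0 fires, +1 burnt (F count now 0)
Fire out after step 11
Initially T: 25, now '.': 34
Total burnt (originally-T cells now '.'): 23

Answer: 23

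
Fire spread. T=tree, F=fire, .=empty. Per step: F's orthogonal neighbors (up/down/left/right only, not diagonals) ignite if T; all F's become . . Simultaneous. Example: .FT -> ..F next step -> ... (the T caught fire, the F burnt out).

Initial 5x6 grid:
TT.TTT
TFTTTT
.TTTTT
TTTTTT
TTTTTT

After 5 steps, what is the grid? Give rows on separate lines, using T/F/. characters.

Step 1: 4 trees catch fire, 1 burn out
  TF.TTT
  F.FTTT
  .FTTTT
  TTTTTT
  TTTTTT
Step 2: 4 trees catch fire, 4 burn out
  F..TTT
  ...FTT
  ..FTTT
  TFTTTT
  TTTTTT
Step 3: 6 trees catch fire, 4 burn out
  ...FTT
  ....FT
  ...FTT
  F.FTTT
  TFTTTT
Step 4: 6 trees catch fire, 6 burn out
  ....FT
  .....F
  ....FT
  ...FTT
  F.FTTT
Step 5: 4 trees catch fire, 6 burn out
  .....F
  ......
  .....F
  ....FT
  ...FTT

.....F
......
.....F
....FT
...FTT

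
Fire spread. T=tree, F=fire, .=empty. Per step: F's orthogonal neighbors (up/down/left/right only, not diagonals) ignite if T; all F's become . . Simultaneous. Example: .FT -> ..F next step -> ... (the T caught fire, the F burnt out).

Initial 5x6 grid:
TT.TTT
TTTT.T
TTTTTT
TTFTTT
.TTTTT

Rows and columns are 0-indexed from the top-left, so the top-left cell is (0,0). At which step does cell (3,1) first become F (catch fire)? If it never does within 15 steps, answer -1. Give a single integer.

Step 1: cell (3,1)='F' (+4 fires, +1 burnt)
  -> target ignites at step 1
Step 2: cell (3,1)='.' (+7 fires, +4 burnt)
Step 3: cell (3,1)='.' (+6 fires, +7 burnt)
Step 4: cell (3,1)='.' (+5 fires, +6 burnt)
Step 5: cell (3,1)='.' (+3 fires, +5 burnt)
Step 6: cell (3,1)='.' (+1 fires, +3 burnt)
Step 7: cell (3,1)='.' (+0 fires, +1 burnt)
  fire out at step 7

1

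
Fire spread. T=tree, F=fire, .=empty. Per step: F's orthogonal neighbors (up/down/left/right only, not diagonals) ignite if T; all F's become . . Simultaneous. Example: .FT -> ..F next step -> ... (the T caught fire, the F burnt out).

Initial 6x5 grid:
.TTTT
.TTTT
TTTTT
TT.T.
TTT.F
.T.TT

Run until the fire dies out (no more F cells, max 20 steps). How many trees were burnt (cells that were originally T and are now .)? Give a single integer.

Step 1: +1 fires, +1 burnt (F count now 1)
Step 2: +1 fires, +1 burnt (F count now 1)
Step 3: +0 fires, +1 burnt (F count now 0)
Fire out after step 3
Initially T: 22, now '.': 10
Total burnt (originally-T cells now '.'): 2

Answer: 2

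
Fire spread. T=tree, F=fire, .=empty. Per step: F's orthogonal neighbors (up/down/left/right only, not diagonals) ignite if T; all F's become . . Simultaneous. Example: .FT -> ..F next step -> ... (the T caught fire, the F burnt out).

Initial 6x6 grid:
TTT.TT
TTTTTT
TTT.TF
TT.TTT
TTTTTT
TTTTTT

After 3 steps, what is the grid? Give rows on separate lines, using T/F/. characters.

Step 1: 3 trees catch fire, 1 burn out
  TTT.TT
  TTTTTF
  TTT.F.
  TT.TTF
  TTTTTT
  TTTTTT
Step 2: 4 trees catch fire, 3 burn out
  TTT.TF
  TTTTF.
  TTT...
  TT.TF.
  TTTTTF
  TTTTTT
Step 3: 5 trees catch fire, 4 burn out
  TTT.F.
  TTTF..
  TTT...
  TT.F..
  TTTTF.
  TTTTTF

TTT.F.
TTTF..
TTT...
TT.F..
TTTTF.
TTTTTF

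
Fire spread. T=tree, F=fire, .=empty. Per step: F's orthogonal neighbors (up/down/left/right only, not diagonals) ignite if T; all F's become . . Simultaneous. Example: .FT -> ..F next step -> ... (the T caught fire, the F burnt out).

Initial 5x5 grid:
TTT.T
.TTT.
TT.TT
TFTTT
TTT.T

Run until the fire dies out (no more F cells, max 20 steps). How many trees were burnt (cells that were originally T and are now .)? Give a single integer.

Answer: 18

Derivation:
Step 1: +4 fires, +1 burnt (F count now 4)
Step 2: +5 fires, +4 burnt (F count now 5)
Step 3: +4 fires, +5 burnt (F count now 4)
Step 4: +5 fires, +4 burnt (F count now 5)
Step 5: +0 fires, +5 burnt (F count now 0)
Fire out after step 5
Initially T: 19, now '.': 24
Total burnt (originally-T cells now '.'): 18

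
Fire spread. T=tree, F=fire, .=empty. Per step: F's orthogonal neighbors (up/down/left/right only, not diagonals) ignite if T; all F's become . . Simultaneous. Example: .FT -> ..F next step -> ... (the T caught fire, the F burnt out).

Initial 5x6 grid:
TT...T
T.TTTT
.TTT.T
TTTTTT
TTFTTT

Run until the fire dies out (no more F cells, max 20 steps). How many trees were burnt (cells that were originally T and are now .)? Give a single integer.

Answer: 20

Derivation:
Step 1: +3 fires, +1 burnt (F count now 3)
Step 2: +5 fires, +3 burnt (F count now 5)
Step 3: +6 fires, +5 burnt (F count now 6)
Step 4: +2 fires, +6 burnt (F count now 2)
Step 5: +2 fires, +2 burnt (F count now 2)
Step 6: +1 fires, +2 burnt (F count now 1)
Step 7: +1 fires, +1 burnt (F count now 1)
Step 8: +0 fires, +1 burnt (F count now 0)
Fire out after step 8
Initially T: 23, now '.': 27
Total burnt (originally-T cells now '.'): 20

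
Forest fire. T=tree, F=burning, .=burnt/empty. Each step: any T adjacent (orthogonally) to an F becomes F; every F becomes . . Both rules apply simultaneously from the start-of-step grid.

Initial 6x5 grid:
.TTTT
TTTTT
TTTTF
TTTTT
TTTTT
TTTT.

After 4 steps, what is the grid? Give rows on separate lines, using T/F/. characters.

Step 1: 3 trees catch fire, 1 burn out
  .TTTT
  TTTTF
  TTTF.
  TTTTF
  TTTTT
  TTTT.
Step 2: 5 trees catch fire, 3 burn out
  .TTTF
  TTTF.
  TTF..
  TTTF.
  TTTTF
  TTTT.
Step 3: 5 trees catch fire, 5 burn out
  .TTF.
  TTF..
  TF...
  TTF..
  TTTF.
  TTTT.
Step 4: 6 trees catch fire, 5 burn out
  .TF..
  TF...
  F....
  TF...
  TTF..
  TTTF.

.TF..
TF...
F....
TF...
TTF..
TTTF.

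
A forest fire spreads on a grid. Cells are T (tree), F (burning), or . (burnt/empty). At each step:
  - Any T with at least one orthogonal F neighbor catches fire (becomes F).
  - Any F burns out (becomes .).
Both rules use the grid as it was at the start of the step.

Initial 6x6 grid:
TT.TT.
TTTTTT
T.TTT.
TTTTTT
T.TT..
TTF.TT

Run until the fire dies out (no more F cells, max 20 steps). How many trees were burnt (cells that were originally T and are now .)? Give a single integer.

Answer: 25

Derivation:
Step 1: +2 fires, +1 burnt (F count now 2)
Step 2: +3 fires, +2 burnt (F count now 3)
Step 3: +4 fires, +3 burnt (F count now 4)
Step 4: +4 fires, +4 burnt (F count now 4)
Step 5: +5 fires, +4 burnt (F count now 5)
Step 6: +4 fires, +5 burnt (F count now 4)
Step 7: +3 fires, +4 burnt (F count now 3)
Step 8: +0 fires, +3 burnt (F count now 0)
Fire out after step 8
Initially T: 27, now '.': 34
Total burnt (originally-T cells now '.'): 25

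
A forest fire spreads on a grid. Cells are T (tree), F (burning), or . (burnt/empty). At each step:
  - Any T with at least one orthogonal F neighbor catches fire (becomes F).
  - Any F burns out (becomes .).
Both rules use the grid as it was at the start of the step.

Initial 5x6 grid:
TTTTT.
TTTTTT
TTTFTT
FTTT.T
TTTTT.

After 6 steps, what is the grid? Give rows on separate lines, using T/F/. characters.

Step 1: 7 trees catch fire, 2 burn out
  TTTTT.
  TTTFTT
  FTF.FT
  .FTF.T
  FTTTT.
Step 2: 9 trees catch fire, 7 burn out
  TTTFT.
  FTF.FT
  .F...F
  ..F..T
  .FTFT.
Step 3: 8 trees catch fire, 9 burn out
  FTF.F.
  .F...F
  ......
  .....F
  ..F.F.
Step 4: 1 trees catch fire, 8 burn out
  .F....
  ......
  ......
  ......
  ......
Step 5: 0 trees catch fire, 1 burn out
  ......
  ......
  ......
  ......
  ......
Step 6: 0 trees catch fire, 0 burn out
  ......
  ......
  ......
  ......
  ......

......
......
......
......
......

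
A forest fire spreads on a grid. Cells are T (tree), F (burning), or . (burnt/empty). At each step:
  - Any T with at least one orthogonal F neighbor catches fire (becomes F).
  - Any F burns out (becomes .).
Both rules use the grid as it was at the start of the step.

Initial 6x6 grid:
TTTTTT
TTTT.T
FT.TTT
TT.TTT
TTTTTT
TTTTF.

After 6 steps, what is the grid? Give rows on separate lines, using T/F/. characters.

Step 1: 5 trees catch fire, 2 burn out
  TTTTTT
  FTTT.T
  .F.TTT
  FT.TTT
  TTTTFT
  TTTF..
Step 2: 8 trees catch fire, 5 burn out
  FTTTTT
  .FTT.T
  ...TTT
  .F.TFT
  FTTF.F
  TTF...
Step 3: 9 trees catch fire, 8 burn out
  .FTTTT
  ..FT.T
  ...TFT
  ...F.F
  .FF...
  FF....
Step 4: 4 trees catch fire, 9 burn out
  ..FTTT
  ...F.T
  ...F.F
  ......
  ......
  ......
Step 5: 2 trees catch fire, 4 burn out
  ...FTT
  .....F
  ......
  ......
  ......
  ......
Step 6: 2 trees catch fire, 2 burn out
  ....FF
  ......
  ......
  ......
  ......
  ......

....FF
......
......
......
......
......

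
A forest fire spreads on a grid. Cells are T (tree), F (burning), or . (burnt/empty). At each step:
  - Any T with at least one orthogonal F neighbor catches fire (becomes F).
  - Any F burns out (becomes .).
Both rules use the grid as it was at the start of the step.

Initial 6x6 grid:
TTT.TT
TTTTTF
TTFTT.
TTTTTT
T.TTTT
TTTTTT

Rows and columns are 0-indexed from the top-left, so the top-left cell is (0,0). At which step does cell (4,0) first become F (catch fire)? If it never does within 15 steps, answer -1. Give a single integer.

Step 1: cell (4,0)='T' (+6 fires, +2 burnt)
Step 2: cell (4,0)='T' (+9 fires, +6 burnt)
Step 3: cell (4,0)='T' (+6 fires, +9 burnt)
Step 4: cell (4,0)='F' (+6 fires, +6 burnt)
  -> target ignites at step 4
Step 5: cell (4,0)='.' (+3 fires, +6 burnt)
Step 6: cell (4,0)='.' (+1 fires, +3 burnt)
Step 7: cell (4,0)='.' (+0 fires, +1 burnt)
  fire out at step 7

4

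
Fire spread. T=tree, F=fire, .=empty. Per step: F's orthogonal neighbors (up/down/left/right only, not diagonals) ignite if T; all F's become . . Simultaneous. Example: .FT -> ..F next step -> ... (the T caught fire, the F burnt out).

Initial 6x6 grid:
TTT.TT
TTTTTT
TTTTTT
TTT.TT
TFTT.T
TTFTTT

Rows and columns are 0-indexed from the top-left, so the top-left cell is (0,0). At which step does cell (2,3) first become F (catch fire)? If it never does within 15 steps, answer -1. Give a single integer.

Step 1: cell (2,3)='T' (+5 fires, +2 burnt)
Step 2: cell (2,3)='T' (+6 fires, +5 burnt)
Step 3: cell (2,3)='T' (+4 fires, +6 burnt)
Step 4: cell (2,3)='F' (+5 fires, +4 burnt)
  -> target ignites at step 4
Step 5: cell (2,3)='.' (+5 fires, +5 burnt)
Step 6: cell (2,3)='.' (+3 fires, +5 burnt)
Step 7: cell (2,3)='.' (+2 fires, +3 burnt)
Step 8: cell (2,3)='.' (+1 fires, +2 burnt)
Step 9: cell (2,3)='.' (+0 fires, +1 burnt)
  fire out at step 9

4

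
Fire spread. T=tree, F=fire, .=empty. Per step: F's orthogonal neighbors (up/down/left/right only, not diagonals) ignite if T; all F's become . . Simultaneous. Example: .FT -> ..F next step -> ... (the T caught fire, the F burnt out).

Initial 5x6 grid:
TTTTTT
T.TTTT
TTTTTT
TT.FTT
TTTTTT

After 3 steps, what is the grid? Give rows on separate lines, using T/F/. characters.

Step 1: 3 trees catch fire, 1 burn out
  TTTTTT
  T.TTTT
  TTTFTT
  TT..FT
  TTTFTT
Step 2: 6 trees catch fire, 3 burn out
  TTTTTT
  T.TFTT
  TTF.FT
  TT...F
  TTF.FT
Step 3: 7 trees catch fire, 6 burn out
  TTTFTT
  T.F.FT
  TF...F
  TT....
  TF...F

TTTFTT
T.F.FT
TF...F
TT....
TF...F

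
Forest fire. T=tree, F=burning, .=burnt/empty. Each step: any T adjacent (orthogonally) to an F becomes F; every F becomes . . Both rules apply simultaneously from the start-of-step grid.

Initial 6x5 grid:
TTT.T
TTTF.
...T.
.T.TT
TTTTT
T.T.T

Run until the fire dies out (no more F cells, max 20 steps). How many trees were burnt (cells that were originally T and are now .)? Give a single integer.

Answer: 18

Derivation:
Step 1: +2 fires, +1 burnt (F count now 2)
Step 2: +3 fires, +2 burnt (F count now 3)
Step 3: +4 fires, +3 burnt (F count now 4)
Step 4: +3 fires, +4 burnt (F count now 3)
Step 5: +3 fires, +3 burnt (F count now 3)
Step 6: +2 fires, +3 burnt (F count now 2)
Step 7: +1 fires, +2 burnt (F count now 1)
Step 8: +0 fires, +1 burnt (F count now 0)
Fire out after step 8
Initially T: 19, now '.': 29
Total burnt (originally-T cells now '.'): 18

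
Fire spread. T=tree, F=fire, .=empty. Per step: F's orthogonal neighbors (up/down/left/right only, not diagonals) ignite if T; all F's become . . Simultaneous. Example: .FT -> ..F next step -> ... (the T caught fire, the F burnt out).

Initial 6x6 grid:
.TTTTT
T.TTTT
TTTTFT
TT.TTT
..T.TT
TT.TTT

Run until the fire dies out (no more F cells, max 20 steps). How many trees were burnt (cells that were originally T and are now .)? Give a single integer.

Answer: 25

Derivation:
Step 1: +4 fires, +1 burnt (F count now 4)
Step 2: +7 fires, +4 burnt (F count now 7)
Step 3: +6 fires, +7 burnt (F count now 6)
Step 4: +5 fires, +6 burnt (F count now 5)
Step 5: +3 fires, +5 burnt (F count now 3)
Step 6: +0 fires, +3 burnt (F count now 0)
Fire out after step 6
Initially T: 28, now '.': 33
Total burnt (originally-T cells now '.'): 25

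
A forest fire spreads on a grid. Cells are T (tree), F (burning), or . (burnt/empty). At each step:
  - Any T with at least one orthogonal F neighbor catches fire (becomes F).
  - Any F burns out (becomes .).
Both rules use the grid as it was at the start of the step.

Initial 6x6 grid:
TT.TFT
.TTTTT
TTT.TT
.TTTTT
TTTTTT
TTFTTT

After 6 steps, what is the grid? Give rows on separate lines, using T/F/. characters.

Step 1: 6 trees catch fire, 2 burn out
  TT.F.F
  .TTTFT
  TTT.TT
  .TTTTT
  TTFTTT
  TF.FTT
Step 2: 8 trees catch fire, 6 burn out
  TT....
  .TTF.F
  TTT.FT
  .TFTTT
  TF.FTT
  F...FT
Step 3: 9 trees catch fire, 8 burn out
  TT....
  .TF...
  TTF..F
  .F.FFT
  F...FT
  .....F
Step 4: 4 trees catch fire, 9 burn out
  TT....
  .F....
  TF....
  .....F
  .....F
  ......
Step 5: 2 trees catch fire, 4 burn out
  TF....
  ......
  F.....
  ......
  ......
  ......
Step 6: 1 trees catch fire, 2 burn out
  F.....
  ......
  ......
  ......
  ......
  ......

F.....
......
......
......
......
......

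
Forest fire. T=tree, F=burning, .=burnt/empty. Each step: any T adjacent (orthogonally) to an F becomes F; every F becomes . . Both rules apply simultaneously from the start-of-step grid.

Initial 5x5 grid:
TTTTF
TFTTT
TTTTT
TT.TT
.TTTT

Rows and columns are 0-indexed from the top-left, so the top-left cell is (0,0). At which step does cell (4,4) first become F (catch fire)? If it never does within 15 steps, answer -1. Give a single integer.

Step 1: cell (4,4)='T' (+6 fires, +2 burnt)
Step 2: cell (4,4)='T' (+7 fires, +6 burnt)
Step 3: cell (4,4)='T' (+4 fires, +7 burnt)
Step 4: cell (4,4)='F' (+3 fires, +4 burnt)
  -> target ignites at step 4
Step 5: cell (4,4)='.' (+1 fires, +3 burnt)
Step 6: cell (4,4)='.' (+0 fires, +1 burnt)
  fire out at step 6

4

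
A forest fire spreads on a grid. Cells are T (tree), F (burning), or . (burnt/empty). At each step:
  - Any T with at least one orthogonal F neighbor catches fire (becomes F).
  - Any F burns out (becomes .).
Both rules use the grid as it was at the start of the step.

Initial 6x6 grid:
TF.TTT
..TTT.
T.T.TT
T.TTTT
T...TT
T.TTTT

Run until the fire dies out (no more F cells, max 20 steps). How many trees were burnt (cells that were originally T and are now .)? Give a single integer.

Answer: 1

Derivation:
Step 1: +1 fires, +1 burnt (F count now 1)
Step 2: +0 fires, +1 burnt (F count now 0)
Fire out after step 2
Initially T: 24, now '.': 13
Total burnt (originally-T cells now '.'): 1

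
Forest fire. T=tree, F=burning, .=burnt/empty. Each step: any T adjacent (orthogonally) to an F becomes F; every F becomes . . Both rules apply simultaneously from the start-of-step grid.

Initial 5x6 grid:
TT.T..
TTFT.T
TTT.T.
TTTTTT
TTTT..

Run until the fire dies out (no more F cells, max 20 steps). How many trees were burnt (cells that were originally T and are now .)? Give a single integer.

Answer: 20

Derivation:
Step 1: +3 fires, +1 burnt (F count now 3)
Step 2: +5 fires, +3 burnt (F count now 5)
Step 3: +5 fires, +5 burnt (F count now 5)
Step 4: +4 fires, +5 burnt (F count now 4)
Step 5: +3 fires, +4 burnt (F count now 3)
Step 6: +0 fires, +3 burnt (F count now 0)
Fire out after step 6
Initially T: 21, now '.': 29
Total burnt (originally-T cells now '.'): 20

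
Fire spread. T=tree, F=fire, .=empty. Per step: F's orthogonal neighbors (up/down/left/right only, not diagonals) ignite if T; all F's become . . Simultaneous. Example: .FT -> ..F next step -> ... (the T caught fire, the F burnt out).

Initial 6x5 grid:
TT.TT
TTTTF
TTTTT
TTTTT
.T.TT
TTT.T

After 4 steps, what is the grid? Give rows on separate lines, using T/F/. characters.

Step 1: 3 trees catch fire, 1 burn out
  TT.TF
  TTTF.
  TTTTF
  TTTTT
  .T.TT
  TTT.T
Step 2: 4 trees catch fire, 3 burn out
  TT.F.
  TTF..
  TTTF.
  TTTTF
  .T.TT
  TTT.T
Step 3: 4 trees catch fire, 4 burn out
  TT...
  TF...
  TTF..
  TTTF.
  .T.TF
  TTT.T
Step 4: 6 trees catch fire, 4 burn out
  TF...
  F....
  TF...
  TTF..
  .T.F.
  TTT.F

TF...
F....
TF...
TTF..
.T.F.
TTT.F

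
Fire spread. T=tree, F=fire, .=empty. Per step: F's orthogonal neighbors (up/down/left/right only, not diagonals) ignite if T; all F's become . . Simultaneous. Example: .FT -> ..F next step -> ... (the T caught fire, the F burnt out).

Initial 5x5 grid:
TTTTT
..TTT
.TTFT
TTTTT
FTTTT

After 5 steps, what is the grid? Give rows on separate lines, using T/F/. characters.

Step 1: 6 trees catch fire, 2 burn out
  TTTTT
  ..TFT
  .TF.F
  FTTFT
  .FTTT
Step 2: 9 trees catch fire, 6 burn out
  TTTFT
  ..F.F
  .F...
  .FF.F
  ..FFT
Step 3: 3 trees catch fire, 9 burn out
  TTF.F
  .....
  .....
  .....
  ....F
Step 4: 1 trees catch fire, 3 burn out
  TF...
  .....
  .....
  .....
  .....
Step 5: 1 trees catch fire, 1 burn out
  F....
  .....
  .....
  .....
  .....

F....
.....
.....
.....
.....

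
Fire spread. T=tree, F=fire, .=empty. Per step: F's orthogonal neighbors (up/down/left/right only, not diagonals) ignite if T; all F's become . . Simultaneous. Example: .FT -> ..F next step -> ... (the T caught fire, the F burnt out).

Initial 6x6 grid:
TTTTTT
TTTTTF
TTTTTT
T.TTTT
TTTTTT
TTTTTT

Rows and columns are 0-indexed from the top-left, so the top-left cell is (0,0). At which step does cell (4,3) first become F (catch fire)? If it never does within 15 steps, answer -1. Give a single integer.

Step 1: cell (4,3)='T' (+3 fires, +1 burnt)
Step 2: cell (4,3)='T' (+4 fires, +3 burnt)
Step 3: cell (4,3)='T' (+5 fires, +4 burnt)
Step 4: cell (4,3)='T' (+6 fires, +5 burnt)
Step 5: cell (4,3)='F' (+6 fires, +6 burnt)
  -> target ignites at step 5
Step 6: cell (4,3)='.' (+4 fires, +6 burnt)
Step 7: cell (4,3)='.' (+3 fires, +4 burnt)
Step 8: cell (4,3)='.' (+2 fires, +3 burnt)
Step 9: cell (4,3)='.' (+1 fires, +2 burnt)
Step 10: cell (4,3)='.' (+0 fires, +1 burnt)
  fire out at step 10

5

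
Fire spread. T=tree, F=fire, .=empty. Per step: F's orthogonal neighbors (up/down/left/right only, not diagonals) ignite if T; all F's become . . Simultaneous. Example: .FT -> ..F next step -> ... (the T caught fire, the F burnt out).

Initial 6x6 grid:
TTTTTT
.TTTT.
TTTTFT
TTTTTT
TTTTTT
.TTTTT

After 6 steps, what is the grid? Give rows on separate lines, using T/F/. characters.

Step 1: 4 trees catch fire, 1 burn out
  TTTTTT
  .TTTF.
  TTTF.F
  TTTTFT
  TTTTTT
  .TTTTT
Step 2: 6 trees catch fire, 4 burn out
  TTTTFT
  .TTF..
  TTF...
  TTTF.F
  TTTTFT
  .TTTTT
Step 3: 8 trees catch fire, 6 burn out
  TTTF.F
  .TF...
  TF....
  TTF...
  TTTF.F
  .TTTFT
Step 4: 7 trees catch fire, 8 burn out
  TTF...
  .F....
  F.....
  TF....
  TTF...
  .TTF.F
Step 5: 4 trees catch fire, 7 burn out
  TF....
  ......
  ......
  F.....
  TF....
  .TF...
Step 6: 3 trees catch fire, 4 burn out
  F.....
  ......
  ......
  ......
  F.....
  .F....

F.....
......
......
......
F.....
.F....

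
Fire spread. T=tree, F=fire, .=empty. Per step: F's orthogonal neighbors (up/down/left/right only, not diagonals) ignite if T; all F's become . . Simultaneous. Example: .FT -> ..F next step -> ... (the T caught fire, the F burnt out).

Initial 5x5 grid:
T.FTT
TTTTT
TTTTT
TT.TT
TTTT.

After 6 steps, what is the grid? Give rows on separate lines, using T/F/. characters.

Step 1: 2 trees catch fire, 1 burn out
  T..FT
  TTFTT
  TTTTT
  TT.TT
  TTTT.
Step 2: 4 trees catch fire, 2 burn out
  T...F
  TF.FT
  TTFTT
  TT.TT
  TTTT.
Step 3: 4 trees catch fire, 4 burn out
  T....
  F...F
  TF.FT
  TT.TT
  TTTT.
Step 4: 5 trees catch fire, 4 burn out
  F....
  .....
  F...F
  TF.FT
  TTTT.
Step 5: 4 trees catch fire, 5 burn out
  .....
  .....
  .....
  F...F
  TFTF.
Step 6: 2 trees catch fire, 4 burn out
  .....
  .....
  .....
  .....
  F.F..

.....
.....
.....
.....
F.F..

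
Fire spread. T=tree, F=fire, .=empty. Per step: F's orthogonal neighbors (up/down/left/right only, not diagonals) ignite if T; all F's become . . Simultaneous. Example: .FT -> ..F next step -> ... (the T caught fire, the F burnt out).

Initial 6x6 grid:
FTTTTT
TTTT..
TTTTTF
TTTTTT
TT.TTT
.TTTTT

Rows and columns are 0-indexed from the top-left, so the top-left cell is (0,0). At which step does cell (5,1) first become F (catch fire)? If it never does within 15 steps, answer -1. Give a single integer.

Step 1: cell (5,1)='T' (+4 fires, +2 burnt)
Step 2: cell (5,1)='T' (+6 fires, +4 burnt)
Step 3: cell (5,1)='T' (+9 fires, +6 burnt)
Step 4: cell (5,1)='T' (+6 fires, +9 burnt)
Step 5: cell (5,1)='T' (+3 fires, +6 burnt)
Step 6: cell (5,1)='F' (+2 fires, +3 burnt)
  -> target ignites at step 6
Step 7: cell (5,1)='.' (+0 fires, +2 burnt)
  fire out at step 7

6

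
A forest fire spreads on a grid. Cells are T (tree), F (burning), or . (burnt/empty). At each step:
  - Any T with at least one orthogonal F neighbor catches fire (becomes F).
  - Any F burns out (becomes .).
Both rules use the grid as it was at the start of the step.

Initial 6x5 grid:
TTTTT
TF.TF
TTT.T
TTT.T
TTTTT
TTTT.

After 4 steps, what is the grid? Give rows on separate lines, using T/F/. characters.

Step 1: 6 trees catch fire, 2 burn out
  TFTTF
  F..F.
  TFT.F
  TTT.T
  TTTTT
  TTTT.
Step 2: 7 trees catch fire, 6 burn out
  F.FF.
  .....
  F.F..
  TFT.F
  TTTTT
  TTTT.
Step 3: 4 trees catch fire, 7 burn out
  .....
  .....
  .....
  F.F..
  TFTTF
  TTTT.
Step 4: 4 trees catch fire, 4 burn out
  .....
  .....
  .....
  .....
  F.FF.
  TFTT.

.....
.....
.....
.....
F.FF.
TFTT.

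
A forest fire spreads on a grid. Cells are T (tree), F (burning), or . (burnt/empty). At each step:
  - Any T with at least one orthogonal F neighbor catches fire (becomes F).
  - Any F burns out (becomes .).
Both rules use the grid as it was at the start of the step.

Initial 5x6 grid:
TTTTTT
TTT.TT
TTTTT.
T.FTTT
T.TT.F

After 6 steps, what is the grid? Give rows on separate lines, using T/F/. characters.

Step 1: 4 trees catch fire, 2 burn out
  TTTTTT
  TTT.TT
  TTFTT.
  T..FTF
  T.FT..
Step 2: 5 trees catch fire, 4 burn out
  TTTTTT
  TTF.TT
  TF.FT.
  T...F.
  T..F..
Step 3: 4 trees catch fire, 5 burn out
  TTFTTT
  TF..TT
  F...F.
  T.....
  T.....
Step 4: 5 trees catch fire, 4 burn out
  TF.FTT
  F...FT
  ......
  F.....
  T.....
Step 5: 4 trees catch fire, 5 burn out
  F...FT
  .....F
  ......
  ......
  F.....
Step 6: 1 trees catch fire, 4 burn out
  .....F
  ......
  ......
  ......
  ......

.....F
......
......
......
......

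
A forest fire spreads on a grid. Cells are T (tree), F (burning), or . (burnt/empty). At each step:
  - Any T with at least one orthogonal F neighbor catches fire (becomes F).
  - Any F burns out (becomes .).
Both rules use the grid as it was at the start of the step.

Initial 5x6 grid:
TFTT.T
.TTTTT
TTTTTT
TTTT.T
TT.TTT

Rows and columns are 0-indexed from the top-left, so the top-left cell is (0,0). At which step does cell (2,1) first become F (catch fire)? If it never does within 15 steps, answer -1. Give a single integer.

Step 1: cell (2,1)='T' (+3 fires, +1 burnt)
Step 2: cell (2,1)='F' (+3 fires, +3 burnt)
  -> target ignites at step 2
Step 3: cell (2,1)='.' (+4 fires, +3 burnt)
Step 4: cell (2,1)='.' (+5 fires, +4 burnt)
Step 5: cell (2,1)='.' (+4 fires, +5 burnt)
Step 6: cell (2,1)='.' (+3 fires, +4 burnt)
Step 7: cell (2,1)='.' (+2 fires, +3 burnt)
Step 8: cell (2,1)='.' (+1 fires, +2 burnt)
Step 9: cell (2,1)='.' (+0 fires, +1 burnt)
  fire out at step 9

2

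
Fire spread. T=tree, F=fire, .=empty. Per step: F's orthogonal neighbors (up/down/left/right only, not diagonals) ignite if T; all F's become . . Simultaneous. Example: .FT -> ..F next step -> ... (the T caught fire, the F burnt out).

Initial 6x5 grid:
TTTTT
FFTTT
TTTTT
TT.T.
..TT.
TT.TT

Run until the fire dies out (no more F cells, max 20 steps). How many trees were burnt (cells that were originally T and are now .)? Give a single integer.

Step 1: +5 fires, +2 burnt (F count now 5)
Step 2: +5 fires, +5 burnt (F count now 5)
Step 3: +3 fires, +5 burnt (F count now 3)
Step 4: +3 fires, +3 burnt (F count now 3)
Step 5: +1 fires, +3 burnt (F count now 1)
Step 6: +2 fires, +1 burnt (F count now 2)
Step 7: +1 fires, +2 burnt (F count now 1)
Step 8: +0 fires, +1 burnt (F count now 0)
Fire out after step 8
Initially T: 22, now '.': 28
Total burnt (originally-T cells now '.'): 20

Answer: 20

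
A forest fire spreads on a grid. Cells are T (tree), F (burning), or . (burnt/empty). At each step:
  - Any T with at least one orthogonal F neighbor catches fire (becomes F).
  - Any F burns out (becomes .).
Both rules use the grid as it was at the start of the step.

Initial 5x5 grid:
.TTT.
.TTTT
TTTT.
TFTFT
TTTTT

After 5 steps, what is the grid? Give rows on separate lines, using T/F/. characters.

Step 1: 7 trees catch fire, 2 burn out
  .TTT.
  .TTTT
  TFTF.
  F.F.F
  TFTFT
Step 2: 7 trees catch fire, 7 burn out
  .TTT.
  .FTFT
  F.F..
  .....
  F.F.F
Step 3: 4 trees catch fire, 7 burn out
  .FTF.
  ..F.F
  .....
  .....
  .....
Step 4: 1 trees catch fire, 4 burn out
  ..F..
  .....
  .....
  .....
  .....
Step 5: 0 trees catch fire, 1 burn out
  .....
  .....
  .....
  .....
  .....

.....
.....
.....
.....
.....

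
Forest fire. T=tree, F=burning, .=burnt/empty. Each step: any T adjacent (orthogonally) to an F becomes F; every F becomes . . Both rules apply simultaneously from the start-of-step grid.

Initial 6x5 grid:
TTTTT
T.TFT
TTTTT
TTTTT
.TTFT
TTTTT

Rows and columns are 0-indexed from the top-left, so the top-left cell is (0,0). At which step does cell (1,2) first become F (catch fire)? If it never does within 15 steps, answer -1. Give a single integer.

Step 1: cell (1,2)='F' (+8 fires, +2 burnt)
  -> target ignites at step 1
Step 2: cell (1,2)='.' (+9 fires, +8 burnt)
Step 3: cell (1,2)='.' (+4 fires, +9 burnt)
Step 4: cell (1,2)='.' (+4 fires, +4 burnt)
Step 5: cell (1,2)='.' (+1 fires, +4 burnt)
Step 6: cell (1,2)='.' (+0 fires, +1 burnt)
  fire out at step 6

1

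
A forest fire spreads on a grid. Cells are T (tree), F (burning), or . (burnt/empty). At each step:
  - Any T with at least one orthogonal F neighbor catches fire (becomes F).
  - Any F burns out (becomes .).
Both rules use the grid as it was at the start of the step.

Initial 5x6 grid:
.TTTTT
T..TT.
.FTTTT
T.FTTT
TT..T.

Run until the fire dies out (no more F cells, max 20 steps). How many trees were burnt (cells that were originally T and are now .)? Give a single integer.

Step 1: +2 fires, +2 burnt (F count now 2)
Step 2: +2 fires, +2 burnt (F count now 2)
Step 3: +4 fires, +2 burnt (F count now 4)
Step 4: +3 fires, +4 burnt (F count now 3)
Step 5: +2 fires, +3 burnt (F count now 2)
Step 6: +2 fires, +2 burnt (F count now 2)
Step 7: +0 fires, +2 burnt (F count now 0)
Fire out after step 7
Initially T: 19, now '.': 26
Total burnt (originally-T cells now '.'): 15

Answer: 15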